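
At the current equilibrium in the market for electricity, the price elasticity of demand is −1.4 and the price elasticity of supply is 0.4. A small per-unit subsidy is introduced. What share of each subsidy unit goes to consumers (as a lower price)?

For a small subsidy around the equilibrium, the benefit split depends on the relative slopes, which at a point are proportional to the elasticities.
Buyer share = εs/(εs + |εd|) = 0.4/(0.4 + 1.4) = 2/9; seller share = |εd|/(εs + |εd|) = 7/9.

Consumer share = 2/9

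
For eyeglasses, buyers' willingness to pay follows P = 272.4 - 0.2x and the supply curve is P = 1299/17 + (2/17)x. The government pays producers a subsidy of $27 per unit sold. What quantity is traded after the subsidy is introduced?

Pre-subsidy: 272.4 - 0.2x = 1299/17 + (2/17)x gives x* = 617 and P* = 149.
With the subsidy, sellers receive Ps = Pb + 27 for each unit, where Pb is the price buyers pay.
On the curves, Pb = 272.4 - 0.2x and Ps = 1299/17 + (2/17)x; the wedge Ps − Pb = 27 gives 1299/17 + (2/17)x − (272.4 - 0.2x) = 27, so x' = 702.
Then Pb = 272.4 − 0.2·702 = 132 and Ps = 1299/17 + (2/17)·702 = 159.

x' = 702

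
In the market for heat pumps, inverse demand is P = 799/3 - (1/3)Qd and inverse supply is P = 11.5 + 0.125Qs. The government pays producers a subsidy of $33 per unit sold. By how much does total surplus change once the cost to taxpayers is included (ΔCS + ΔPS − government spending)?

Net change in total surplus = -$1188

Pre-subsidy: 799/3 - (1/3)Q = 11.5 + 0.125Q gives Q* = 556 and P* = 81.
With the subsidy, sellers receive Ps = Pb + 33 for each unit, where Pb is the price buyers pay.
On the curves, Pb = 799/3 - (1/3)Q and Ps = 11.5 + 0.125Q; the wedge Ps − Pb = 33 gives 11.5 + 0.125Q − (799/3 - (1/3)Q) = 33, so Q' = 628.
Then Pb = 799/3 − (1/3)·628 = 57 and Ps = 11.5 + 0.125·628 = 90.
ΔCS = ½(556 + 628)(81 − 57) = 14208; ΔPS = ½(556 + 628)(90 − 81) = 5328.
Government spending = 33 × 628 = 20724.
Net change = 14208 + 5328 − 20724 = -1188. The loss equals the DWL triangle ½·33·72.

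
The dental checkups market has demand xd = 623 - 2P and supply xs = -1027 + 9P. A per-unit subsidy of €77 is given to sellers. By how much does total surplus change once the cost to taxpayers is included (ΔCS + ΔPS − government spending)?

Pre-subsidy: 623 - 2P = -1027 + 9P gives P* = 150, x* = 323.
With the subsidy, sellers receive Ps = Pb + 77 for each unit, where Pb is the price buyers pay.
Supply in terms of Pb becomes xs = -1027 + 9(Pb + 77) = -334 + 9Pb. Setting this equal to demand: 623 - 2Pb = -334 + 9Pb, so Pb = 87.
Sellers receive Ps = 87 + 77 = 164; x' = 623 − 2·87 = 449.
ΔCS = ½(323 + 449)(150 − 87) = 24318; ΔPS = ½(323 + 449)(164 − 150) = 5404.
Government spending = 77 × 449 = 34573.
Net change = 24318 + 5404 − 34573 = -4851. The loss equals the DWL triangle ½·77·126.

Net change in total surplus = -€4851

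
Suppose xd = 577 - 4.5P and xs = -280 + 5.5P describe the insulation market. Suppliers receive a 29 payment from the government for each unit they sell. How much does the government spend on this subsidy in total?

Government cost = 7630.625

Pre-subsidy: 577 - 4.5P = -280 + 5.5P gives P* = 85.7, x* = 191.35.
With the subsidy, sellers receive Ps = Pb + 29 for each unit, where Pb is the price buyers pay.
Supply in terms of Pb becomes xs = -280 + 5.5(Pb + 29) = -120.5 + 5.5Pb. Setting this equal to demand: 577 - 4.5Pb = -120.5 + 5.5Pb, so Pb = 69.75.
Sellers receive Ps = 69.75 + 29 = 98.75; x' = 577 − 4.5·69.75 = 263.125.
Government outlay = subsidy × quantity = 29 × 263.125 = 7630.625.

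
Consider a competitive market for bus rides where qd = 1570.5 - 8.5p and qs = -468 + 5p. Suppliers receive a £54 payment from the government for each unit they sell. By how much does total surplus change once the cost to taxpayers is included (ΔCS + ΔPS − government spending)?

Net change in total surplus = -£4590

Pre-subsidy: 1570.5 - 8.5p = -468 + 5p gives p* = 151, q* = 287.
With the subsidy, sellers receive ps = pb + 54 for each unit, where pb is the price buyers pay.
Supply in terms of pb becomes qs = -468 + 5(pb + 54) = -198 + 5pb. Setting this equal to demand: 1570.5 - 8.5pb = -198 + 5pb, so pb = 131.
Sellers receive ps = 131 + 54 = 185; q' = 1570.5 − 8.5·131 = 457.
ΔCS = ½(287 + 457)(151 − 131) = 7440; ΔPS = ½(287 + 457)(185 − 151) = 12648.
Government spending = 54 × 457 = 24678.
Net change = 7440 + 12648 − 24678 = -4590. The loss equals the DWL triangle ½·54·170.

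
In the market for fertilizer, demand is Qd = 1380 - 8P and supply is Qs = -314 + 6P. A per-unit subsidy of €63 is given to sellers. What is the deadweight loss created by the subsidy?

Pre-subsidy: 1380 - 8P = -314 + 6P gives P* = 121, Q* = 412.
With the subsidy, sellers receive Ps = Pb + 63 for each unit, where Pb is the price buyers pay.
Supply in terms of Pb becomes Qs = -314 + 6(Pb + 63) = 64 + 6Pb. Setting this equal to demand: 1380 - 8Pb = 64 + 6Pb, so Pb = 94.
Sellers receive Ps = 94 + 63 = 157; Q' = 1380 − 8·94 = 628.
The subsidy expands output by 628 − 412 = 216 past the efficient level; on those units the gap between marginal cost and willingness to pay runs from 0 up to 63.
DWL = ½ × 63 × 216 = 6804.

Deadweight loss = €6804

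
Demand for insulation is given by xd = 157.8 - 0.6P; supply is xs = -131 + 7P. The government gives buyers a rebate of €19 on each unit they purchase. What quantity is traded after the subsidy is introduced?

x' = 145.5

Pre-subsidy: 157.8 - 0.6P = -131 + 7P gives P* = 38, x* = 135.
With the rebate, buyers effectively pay Pb = Ps − 19, where Ps is the price sellers receive.
Demand in terms of Ps becomes xd = 157.8 − 0.6(Ps − 19) = 169.2 - 0.6Ps. Setting this equal to supply: 169.2 - 0.6Ps = -131 + 7Ps, so Ps = 39.5.
Buyers pay Pb = 39.5 − 19 = 20.5; x' = -131 + 7·39.5 = 145.5.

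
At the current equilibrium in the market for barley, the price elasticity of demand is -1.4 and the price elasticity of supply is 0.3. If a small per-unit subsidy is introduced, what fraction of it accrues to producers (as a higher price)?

For a small subsidy around the equilibrium, the benefit split depends on the relative slopes, which at a point are proportional to the elasticities.
Buyer share = εs/(εs + |εd|) = 0.3/(0.3 + 1.4) = 3/17; seller share = |εd|/(εs + |εd|) = 14/17.
So producers capture 14/17 of the subsidy.

Producer share = 14/17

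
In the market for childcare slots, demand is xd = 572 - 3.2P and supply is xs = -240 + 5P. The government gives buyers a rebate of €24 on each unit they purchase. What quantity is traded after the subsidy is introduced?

Pre-subsidy: 572 - 3.2P = -240 + 5P gives P* = 4060/41, x* = 10460/41.
With the rebate, buyers effectively pay Pb = Ps − 24, where Ps is the price sellers receive.
Demand in terms of Ps becomes xd = 572 − 3.2(Ps − 24) = 648.8 - 3.2Ps. Setting this equal to supply: 648.8 - 3.2Ps = -240 + 5Ps, so Ps = 4444/41.
Buyers pay Pb = 4444/41 − 24 = 3460/41; x' = -240 + 5·(4444/41) = 12380/41.

x' = 12380/41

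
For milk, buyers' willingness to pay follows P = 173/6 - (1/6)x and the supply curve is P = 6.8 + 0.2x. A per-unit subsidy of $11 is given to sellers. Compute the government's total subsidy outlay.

Government cost = $991

Pre-subsidy: 173/6 - (1/6)x = 6.8 + 0.2x gives x* = 661/11 and P* = 207/11.
With the subsidy, sellers receive Ps = Pb + 11 for each unit, where Pb is the price buyers pay.
On the curves, Pb = 173/6 - (1/6)x and Ps = 6.8 + 0.2x; the wedge Ps − Pb = 11 gives 6.8 + 0.2x − (173/6 - (1/6)x) = 11, so x' = 991/11.
Then Pb = 173/6 − (1/6)·(991/11) = 152/11 and Ps = 6.8 + 0.2·(991/11) = 273/11.
Government outlay = subsidy × quantity = 11 × 991/11 = 991.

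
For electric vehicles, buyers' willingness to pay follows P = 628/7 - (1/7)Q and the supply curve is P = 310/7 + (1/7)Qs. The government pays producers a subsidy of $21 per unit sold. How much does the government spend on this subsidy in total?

Government cost = $4882.5

Pre-subsidy: 628/7 - (1/7)Q = 310/7 + (1/7)Q gives Q* = 159 and P* = 67.
With the subsidy, sellers receive Ps = Pb + 21 for each unit, where Pb is the price buyers pay.
On the curves, Pb = 628/7 - (1/7)Q and Ps = 310/7 + (1/7)Q; the wedge Ps − Pb = 21 gives 310/7 + (1/7)Q − (628/7 - (1/7)Q) = 21, so Q' = 232.5.
Then Pb = 628/7 − (1/7)·232.5 = 56.5 and Ps = 310/7 + (1/7)·232.5 = 77.5.
Government outlay = subsidy × quantity = 21 × 232.5 = 4882.5.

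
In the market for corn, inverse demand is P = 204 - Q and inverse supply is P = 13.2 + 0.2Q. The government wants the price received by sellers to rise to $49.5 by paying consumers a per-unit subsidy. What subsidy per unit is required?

At a seller price of 49.5, quantity supplied is -66 + 5·49.5 = 181.5.
Buyers absorb 181.5 only when they pay Pb = 204 − 1·181.5 = 22.5.
s = Ps − Pb = 49.5 − 22.5 = 27.

Required subsidy s = $27 per unit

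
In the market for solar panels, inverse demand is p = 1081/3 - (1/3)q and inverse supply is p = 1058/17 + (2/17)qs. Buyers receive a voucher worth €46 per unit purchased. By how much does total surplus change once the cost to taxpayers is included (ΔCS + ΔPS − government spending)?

Net change in total surplus = -€2346

Pre-subsidy: 1081/3 - (1/3)q = 1058/17 + (2/17)q gives q* = 661 and p* = 140.
With the rebate, buyers effectively pay pb = ps − 46, where ps is the price sellers receive.
On the curves, pb = 1081/3 - (1/3)q and ps = 1058/17 + (2/17)q; the wedge ps − pb = 46 gives 1058/17 + (2/17)q − (1081/3 - (1/3)q) = 46, so q' = 763.
Then pb = 1081/3 − (1/3)·763 = 106 and ps = 1058/17 + (2/17)·763 = 152.
ΔCS = ½(661 + 763)(140 − 106) = 24208; ΔPS = ½(661 + 763)(152 − 140) = 8544.
Government spending = 46 × 763 = 35098.
Net change = 24208 + 8544 − 35098 = -2346. The loss equals the DWL triangle ½·46·102.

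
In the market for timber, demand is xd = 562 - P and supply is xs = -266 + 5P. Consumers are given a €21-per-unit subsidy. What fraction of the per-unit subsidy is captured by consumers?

Pre-subsidy: 562 - P = -266 + 5P gives P* = 138, x* = 424.
With the rebate, buyers effectively pay Pb = Ps − 21, where Ps is the price sellers receive.
Demand in terms of Ps becomes xd = 562 − 1(Ps − 21) = 583 - Ps. Setting this equal to supply: 583 - Ps = -266 + 5Ps, so Ps = 141.5.
Buyers pay Pb = 141.5 − 21 = 120.5; x' = -266 + 5·141.5 = 441.5.
Buyers' price falls by P* − Pb = 138 − 120.5 = 17.5; sellers' price rises by Ps − P* = 141.5 − 138 = 3.5.
So consumers capture 17.5/21 = 5/6 of each unit of subsidy.

Consumer share = 5/6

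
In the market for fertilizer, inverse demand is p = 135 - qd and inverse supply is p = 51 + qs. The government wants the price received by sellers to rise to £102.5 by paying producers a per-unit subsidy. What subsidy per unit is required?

Required subsidy s = £19 per unit

At a seller price of 102.5, quantity supplied is -51 + 1·102.5 = 51.5.
Buyers absorb 51.5 only when they pay pb = 135 − 1·51.5 = 83.5.
s = ps − pb = 102.5 − 83.5 = 19.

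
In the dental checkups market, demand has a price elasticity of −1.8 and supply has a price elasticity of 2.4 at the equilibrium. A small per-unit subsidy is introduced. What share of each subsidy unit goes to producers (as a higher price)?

Producer share = 3/7

For a small subsidy around the equilibrium, the benefit split depends on the relative slopes, which at a point are proportional to the elasticities.
Buyer share = εs/(εs + |εd|) = 2.4/(2.4 + 1.8) = 4/7; seller share = |εd|/(εs + |εd|) = 3/7.
So producers capture 3/7 of the subsidy.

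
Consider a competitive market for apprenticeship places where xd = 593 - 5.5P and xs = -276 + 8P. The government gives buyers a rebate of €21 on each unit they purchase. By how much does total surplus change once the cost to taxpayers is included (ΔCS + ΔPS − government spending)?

Pre-subsidy: 593 - 5.5P = -276 + 8P gives P* = 1738/27, x* = 6452/27.
With the rebate, buyers effectively pay Pb = Ps − 21, where Ps is the price sellers receive.
Demand in terms of Ps becomes xd = 593 − 5.5(Ps − 21) = 708.5 - 5.5Ps. Setting this equal to supply: 708.5 - 5.5Ps = -276 + 8Ps, so Ps = 1969/27.
Buyers pay Pb = 1969/27 − 21 = 1402/27; x' = -276 + 8·(1969/27) = 8300/27.
ΔCS = ½(6452/27 + 8300/27)(1738/27 − 1402/27) = 826112/243; ΔPS = ½(6452/27 + 8300/27)(1969/27 − 1738/27) = 567952/243.
Government spending = 21 × 8300/27 = 58100/9.
Net change = 826112/243 + 567952/243 − 58100/9 = -2156/3. The loss equals the DWL triangle ½·21·616/9.

Net change in total surplus = -2156/3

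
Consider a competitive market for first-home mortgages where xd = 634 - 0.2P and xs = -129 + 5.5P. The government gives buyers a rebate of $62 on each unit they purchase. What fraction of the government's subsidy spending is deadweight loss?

DWL / government spending = 341/35294

Pre-subsidy: 634 - 0.2P = -129 + 5.5P gives P* = 7630/57, x* = 34612/57.
With the rebate, buyers effectively pay Pb = Ps − 62, where Ps is the price sellers receive.
Demand in terms of Ps becomes xd = 634 − 0.2(Ps − 62) = 646.4 - 0.2Ps. Setting this equal to supply: 646.4 - 0.2Ps = -129 + 5.5Ps, so Ps = 7754/57.
Buyers pay Pb = 7754/57 − 62 = 4220/57; x' = -129 + 5.5·(7754/57) = 35294/57.
ΔCS = ½(34612/57 + 35294/57)(7630/57 − 4220/57) = 39729910/1083; ΔPS = ½(34612/57 + 35294/57)(7754/57 − 7630/57) = 1444724/1083.
Government spending = 62 × 35294/57 = 2188228/57.
DWL = ½ × 62 × (35294/57 − 34612/57) = 21142/57; fraction = (21142/57) / (2188228/57) = 341/35294.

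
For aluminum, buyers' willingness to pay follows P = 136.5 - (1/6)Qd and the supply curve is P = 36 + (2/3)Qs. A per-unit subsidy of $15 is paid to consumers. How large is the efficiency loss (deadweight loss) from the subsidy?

Pre-subsidy: 136.5 - (1/6)Q = 36 + (2/3)Q gives Q* = 120.6 and P* = 116.4.
With the rebate, buyers effectively pay Pb = Ps − 15, where Ps is the price sellers receive.
On the curves, Pb = 136.5 - (1/6)Q and Ps = 36 + (2/3)Q; the wedge Ps − Pb = 15 gives 36 + (2/3)Q − (136.5 - (1/6)Q) = 15, so Q' = 138.6.
Then Pb = 136.5 − (1/6)·138.6 = 113.4 and Ps = 36 + (2/3)·138.6 = 128.4.
The subsidy expands output by 138.6 − 120.6 = 18 past the efficient level; on those units the gap between marginal cost and willingness to pay runs from 0 up to 15.
DWL = ½ × 15 × 18 = 135.

Deadweight loss = $135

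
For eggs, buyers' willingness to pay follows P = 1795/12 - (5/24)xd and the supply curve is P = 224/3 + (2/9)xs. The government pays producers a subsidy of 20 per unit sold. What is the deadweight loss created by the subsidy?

Deadweight loss = 14400/31

Pre-subsidy: 1795/12 - (5/24)x = 224/3 + (2/9)x gives x* = 174 and P* = 340/3.
With the subsidy, sellers receive Ps = Pb + 20 for each unit, where Pb is the price buyers pay.
On the curves, Pb = 1795/12 - (5/24)x and Ps = 224/3 + (2/9)x; the wedge Ps − Pb = 20 gives 224/3 + (2/9)x − (1795/12 - (5/24)x) = 20, so x' = 6834/31.
Then Pb = 1795/12 − (5/24)·(6834/31) = 9640/93 and Ps = 224/3 + (2/9)·(6834/31) = 11500/93.
The subsidy expands output by 6834/31 − 174 = 1440/31 past the efficient level; on those units the gap between marginal cost and willingness to pay runs from 0 up to 20.
DWL = ½ × 20 × 1440/31 = 14400/31.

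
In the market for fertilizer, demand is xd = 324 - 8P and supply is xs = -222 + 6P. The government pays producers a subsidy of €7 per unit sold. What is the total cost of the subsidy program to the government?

Pre-subsidy: 324 - 8P = -222 + 6P gives P* = 39, x* = 12.
With the subsidy, sellers receive Ps = Pb + 7 for each unit, where Pb is the price buyers pay.
Supply in terms of Pb becomes xs = -222 + 6(Pb + 7) = -180 + 6Pb. Setting this equal to demand: 324 - 8Pb = -180 + 6Pb, so Pb = 36.
Sellers receive Ps = 36 + 7 = 43; x' = 324 − 8·36 = 36.
Government outlay = subsidy × quantity = 7 × 36 = 252.

Government cost = €252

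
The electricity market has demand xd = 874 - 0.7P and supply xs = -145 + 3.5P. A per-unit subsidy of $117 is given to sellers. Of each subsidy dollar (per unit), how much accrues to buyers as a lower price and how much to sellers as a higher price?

Pre-subsidy: 874 - 0.7P = -145 + 3.5P gives P* = 5095/21, x* = 4225/6.
With the subsidy, sellers receive Ps = Pb + 117 for each unit, where Pb is the price buyers pay.
Supply in terms of Pb becomes xs = -145 + 3.5(Pb + 117) = 264.5 + 3.5Pb. Setting this equal to demand: 874 - 0.7Pb = 264.5 + 3.5Pb, so Pb = 6095/42.
Sellers receive Ps = 6095/42 + 117 = 11009/42; x' = 874 − 0.7·(6095/42) = 9269/12.
Buyers' price falls by P* − Pb = 5095/21 − 6095/42 = 97.5; sellers' price rises by Ps − P* = 11009/42 − 5095/21 = 19.5.

Buyers gain $97.5 per unit; sellers gain $19.5 per unit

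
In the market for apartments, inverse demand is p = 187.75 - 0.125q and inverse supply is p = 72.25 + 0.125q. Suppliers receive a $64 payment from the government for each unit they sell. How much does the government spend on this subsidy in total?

Pre-subsidy: 187.75 - 0.125q = 72.25 + 0.125q gives q* = 462 and p* = 130.
With the subsidy, sellers receive ps = pb + 64 for each unit, where pb is the price buyers pay.
On the curves, pb = 187.75 - 0.125q and ps = 72.25 + 0.125q; the wedge ps − pb = 64 gives 72.25 + 0.125q − (187.75 - 0.125q) = 64, so q' = 718.
Then pb = 187.75 − 0.125·718 = 98 and ps = 72.25 + 0.125·718 = 162.
Government outlay = subsidy × quantity = 64 × 718 = 45952.

Government cost = $45952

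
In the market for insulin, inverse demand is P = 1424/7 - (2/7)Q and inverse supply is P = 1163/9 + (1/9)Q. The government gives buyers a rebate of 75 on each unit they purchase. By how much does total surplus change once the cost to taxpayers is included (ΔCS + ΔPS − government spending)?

Pre-subsidy: 1424/7 - (2/7)Q = 1163/9 + (1/9)Q gives Q* = 187 and P* = 150.
With the rebate, buyers effectively pay Pb = Ps − 75, where Ps is the price sellers receive.
On the curves, Pb = 1424/7 - (2/7)Q and Ps = 1163/9 + (1/9)Q; the wedge Ps − Pb = 75 gives 1163/9 + (1/9)Q − (1424/7 - (2/7)Q) = 75, so Q' = 376.
Then Pb = 1424/7 − (2/7)·376 = 96 and Ps = 1163/9 + (1/9)·376 = 171.
ΔCS = ½(187 + 376)(150 − 96) = 15201; ΔPS = ½(187 + 376)(171 − 150) = 5911.5.
Government spending = 75 × 376 = 28200.
Net change = 15201 + 5911.5 − 28200 = -7087.5. The loss equals the DWL triangle ½·75·189.

Net change in total surplus = -7087.5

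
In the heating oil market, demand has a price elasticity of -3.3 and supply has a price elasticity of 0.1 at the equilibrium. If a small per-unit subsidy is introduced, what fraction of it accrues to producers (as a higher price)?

Producer share = 33/34

For a small subsidy around the equilibrium, the benefit split depends on the relative slopes, which at a point are proportional to the elasticities.
Buyer share = εs/(εs + |εd|) = 0.1/(0.1 + 3.3) = 1/34; seller share = |εd|/(εs + |εd|) = 33/34.
So producers capture 33/34 of the subsidy.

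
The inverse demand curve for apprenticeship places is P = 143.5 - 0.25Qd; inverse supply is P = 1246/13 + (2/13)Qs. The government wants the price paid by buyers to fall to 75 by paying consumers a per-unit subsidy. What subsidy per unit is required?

Required subsidy s = 63 per unit

At a buyer price of 75, quantity demanded is 574 − 4·75 = 274.
Sellers supply 274 only when they receive Ps = 1246/13 + (2/13)·274 = 138.
s = Ps − Pb = 138 − 75 = 63.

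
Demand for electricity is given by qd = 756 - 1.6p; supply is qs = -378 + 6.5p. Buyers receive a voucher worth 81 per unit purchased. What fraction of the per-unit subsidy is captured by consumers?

Consumer share = 65/81

Pre-subsidy: 756 - 1.6p = -378 + 6.5p gives p* = 140, q* = 532.
With the rebate, buyers effectively pay pb = ps − 81, where ps is the price sellers receive.
Demand in terms of ps becomes qd = 756 − 1.6(ps − 81) = 885.6 - 1.6ps. Setting this equal to supply: 885.6 - 1.6ps = -378 + 6.5ps, so ps = 156.
Buyers pay pb = 156 − 81 = 75; q' = -378 + 6.5·156 = 636.
Buyers' price falls by p* − pb = 140 − 75 = 65; sellers' price rises by ps − p* = 156 − 140 = 16.
So consumers capture 65/81 = 65/81 of each unit of subsidy.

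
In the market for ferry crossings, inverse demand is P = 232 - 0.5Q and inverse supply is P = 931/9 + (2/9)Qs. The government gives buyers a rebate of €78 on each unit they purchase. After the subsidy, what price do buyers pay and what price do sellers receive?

Pre-subsidy: 232 - 0.5Q = 931/9 + (2/9)Q gives Q* = 178 and P* = 143.
With the rebate, buyers effectively pay Pb = Ps − 78, where Ps is the price sellers receive.
On the curves, Pb = 232 - 0.5Q and Ps = 931/9 + (2/9)Q; the wedge Ps − Pb = 78 gives 931/9 + (2/9)Q − (232 - 0.5Q) = 78, so Q' = 286.
Then Pb = 232 − 0.5·286 = 89 and Ps = 931/9 + (2/9)·286 = 167.

Buyers pay €89; sellers receive €167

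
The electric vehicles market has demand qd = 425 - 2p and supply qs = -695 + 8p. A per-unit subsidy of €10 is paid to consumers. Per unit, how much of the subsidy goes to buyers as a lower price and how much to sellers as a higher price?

Pre-subsidy: 425 - 2p = -695 + 8p gives p* = 112, q* = 201.
With the rebate, buyers effectively pay pb = ps − 10, where ps is the price sellers receive.
Demand in terms of ps becomes qd = 425 − 2(ps − 10) = 445 - 2ps. Setting this equal to supply: 445 - 2ps = -695 + 8ps, so ps = 114.
Buyers pay pb = 114 − 10 = 104; q' = -695 + 8·114 = 217.
Buyers' price falls by p* − pb = 112 − 104 = 8; sellers' price rises by ps − p* = 114 − 112 = 2.

Buyers gain €8 per unit; sellers gain €2 per unit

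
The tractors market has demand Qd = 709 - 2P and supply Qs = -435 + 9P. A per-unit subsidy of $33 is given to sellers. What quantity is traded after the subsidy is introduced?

Q' = 555

Pre-subsidy: 709 - 2P = -435 + 9P gives P* = 104, Q* = 501.
With the subsidy, sellers receive Ps = Pb + 33 for each unit, where Pb is the price buyers pay.
Supply in terms of Pb becomes Qs = -435 + 9(Pb + 33) = -138 + 9Pb. Setting this equal to demand: 709 - 2Pb = -138 + 9Pb, so Pb = 77.
Sellers receive Ps = 77 + 33 = 110; Q' = 709 − 2·77 = 555.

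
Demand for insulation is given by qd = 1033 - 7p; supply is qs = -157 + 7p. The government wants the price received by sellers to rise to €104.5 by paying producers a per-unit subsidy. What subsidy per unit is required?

Required subsidy s = €39 per unit

At a seller price of 104.5, quantity supplied is -157 + 7·104.5 = 574.5.
Buyers absorb 574.5 only when they pay pb with 1033 − 7·pb = 574.5, i.e. pb = 65.5.
s = ps − pb = 104.5 − 65.5 = 39.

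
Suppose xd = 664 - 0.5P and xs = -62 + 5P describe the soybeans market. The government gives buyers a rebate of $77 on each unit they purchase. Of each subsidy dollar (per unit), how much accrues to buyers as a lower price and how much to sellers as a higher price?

Pre-subsidy: 664 - 0.5P = -62 + 5P gives P* = 132, x* = 598.
With the rebate, buyers effectively pay Pb = Ps − 77, where Ps is the price sellers receive.
Demand in terms of Ps becomes xd = 664 − 0.5(Ps − 77) = 702.5 - 0.5Ps. Setting this equal to supply: 702.5 - 0.5Ps = -62 + 5Ps, so Ps = 139.
Buyers pay Pb = 139 − 77 = 62; x' = -62 + 5·139 = 633.
Buyers' price falls by P* − Pb = 132 − 62 = 70; sellers' price rises by Ps − P* = 139 − 132 = 7.

Buyers gain $70 per unit; sellers gain $7 per unit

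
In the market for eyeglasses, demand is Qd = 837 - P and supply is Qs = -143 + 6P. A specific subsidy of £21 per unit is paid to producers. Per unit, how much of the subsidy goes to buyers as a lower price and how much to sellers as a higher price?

Buyers gain £18 per unit; sellers gain £3 per unit

Pre-subsidy: 837 - P = -143 + 6P gives P* = 140, Q* = 697.
With the subsidy, sellers receive Ps = Pb + 21 for each unit, where Pb is the price buyers pay.
Supply in terms of Pb becomes Qs = -143 + 6(Pb + 21) = -17 + 6Pb. Setting this equal to demand: 837 - Pb = -17 + 6Pb, so Pb = 122.
Sellers receive Ps = 122 + 21 = 143; Q' = 837 − 1·122 = 715.
Buyers' price falls by P* − Pb = 140 − 122 = 18; sellers' price rises by Ps − P* = 143 − 140 = 3.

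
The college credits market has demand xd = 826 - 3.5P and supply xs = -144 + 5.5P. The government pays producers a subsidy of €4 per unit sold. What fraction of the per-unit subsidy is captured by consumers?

Pre-subsidy: 826 - 3.5P = -144 + 5.5P gives P* = 970/9, x* = 4039/9.
With the subsidy, sellers receive Ps = Pb + 4 for each unit, where Pb is the price buyers pay.
Supply in terms of Pb becomes xs = -144 + 5.5(Pb + 4) = -122 + 5.5Pb. Setting this equal to demand: 826 - 3.5Pb = -122 + 5.5Pb, so Pb = 316/3.
Sellers receive Ps = 316/3 + 4 = 328/3; x' = 826 − 3.5·(316/3) = 1372/3.
Buyers' price falls by P* − Pb = 970/9 − 316/3 = 22/9; sellers' price rises by Ps − P* = 328/3 − 970/9 = 14/9.
So consumers capture (22/9)/4 = 11/18 of each unit of subsidy.

Consumer share = 11/18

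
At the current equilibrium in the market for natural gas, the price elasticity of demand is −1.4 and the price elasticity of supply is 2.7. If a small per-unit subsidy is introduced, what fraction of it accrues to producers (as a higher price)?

Producer share = 14/41

For a small subsidy around the equilibrium, the benefit split depends on the relative slopes, which at a point are proportional to the elasticities.
Buyer share = εs/(εs + |εd|) = 2.7/(2.7 + 1.4) = 27/41; seller share = |εd|/(εs + |εd|) = 14/41.
So producers capture 14/41 of the subsidy.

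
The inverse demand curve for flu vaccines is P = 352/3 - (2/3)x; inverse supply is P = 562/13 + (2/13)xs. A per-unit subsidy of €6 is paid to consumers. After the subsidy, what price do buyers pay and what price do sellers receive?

Buyers pay €52.25; sellers receive €58.25

Pre-subsidy: 352/3 - (2/3)x = 562/13 + (2/13)x gives x* = 90.3125 and P* = 57.125.
With the rebate, buyers effectively pay Pb = Ps − 6, where Ps is the price sellers receive.
On the curves, Pb = 352/3 - (2/3)x and Ps = 562/13 + (2/13)x; the wedge Ps − Pb = 6 gives 562/13 + (2/13)x − (352/3 - (2/3)x) = 6, so x' = 97.625.
Then Pb = 352/3 − (2/3)·97.625 = 52.25 and Ps = 562/13 + (2/13)·97.625 = 58.25.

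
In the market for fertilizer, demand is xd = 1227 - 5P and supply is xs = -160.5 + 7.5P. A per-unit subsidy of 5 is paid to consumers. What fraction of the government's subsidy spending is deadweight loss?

Pre-subsidy: 1227 - 5P = -160.5 + 7.5P gives P* = 111, x* = 672.
With the rebate, buyers effectively pay Pb = Ps − 5, where Ps is the price sellers receive.
Demand in terms of Ps becomes xd = 1227 − 5(Ps − 5) = 1252 - 5Ps. Setting this equal to supply: 1252 - 5Ps = -160.5 + 7.5Ps, so Ps = 113.
Buyers pay Pb = 113 − 5 = 108; x' = -160.5 + 7.5·113 = 687.
ΔCS = ½(672 + 687)(111 − 108) = 2038.5; ΔPS = ½(672 + 687)(113 − 111) = 1359.
Government spending = 5 × 687 = 3435.
DWL = ½ × 5 × (687 − 672) = 37.5; fraction = 37.5 / 3435 = 5/458.

DWL / government spending = 5/458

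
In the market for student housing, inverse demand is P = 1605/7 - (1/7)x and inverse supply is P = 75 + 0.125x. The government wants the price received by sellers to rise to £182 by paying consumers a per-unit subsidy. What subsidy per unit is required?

Required subsidy s = £75 per unit

At a seller price of 182, quantity supplied is -600 + 8·182 = 856.
Buyers absorb 856 only when they pay Pb = 1605/7 − (1/7)·856 = 107.
s = Ps − Pb = 182 − 107 = 75.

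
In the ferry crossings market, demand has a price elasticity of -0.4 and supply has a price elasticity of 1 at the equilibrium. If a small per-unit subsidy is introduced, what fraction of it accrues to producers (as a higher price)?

For a small subsidy around the equilibrium, the benefit split depends on the relative slopes, which at a point are proportional to the elasticities.
Buyer share = εs/(εs + |εd|) = 1/(1 + 0.4) = 5/7; seller share = |εd|/(εs + |εd|) = 2/7.
So producers capture 2/7 of the subsidy.

Producer share = 2/7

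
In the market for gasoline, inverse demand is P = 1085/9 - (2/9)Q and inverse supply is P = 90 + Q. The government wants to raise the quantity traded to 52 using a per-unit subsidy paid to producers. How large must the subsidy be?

Required subsidy s = 33 per unit

At Q = 52, from the demand curve buyers pay Pb = 1085/9 − (2/9)·52 = 109; from the supply curve sellers need Ps = 90 + 1·52 = 142.
The subsidy must fill the gap: s = Ps − Pb = 142 − 109 = 33.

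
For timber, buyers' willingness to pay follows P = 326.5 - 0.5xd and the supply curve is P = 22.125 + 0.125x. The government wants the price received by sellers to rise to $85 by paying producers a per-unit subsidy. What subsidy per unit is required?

Required subsidy s = $10 per unit

At a seller price of 85, quantity supplied is -177 + 8·85 = 503.
Buyers absorb 503 only when they pay Pb = 326.5 − 0.5·503 = 75.
s = Ps − Pb = 85 − 75 = 10.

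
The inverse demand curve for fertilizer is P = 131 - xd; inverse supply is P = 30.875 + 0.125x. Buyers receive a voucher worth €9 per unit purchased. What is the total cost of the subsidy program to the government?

Government cost = €873

Pre-subsidy: 131 - x = 30.875 + 0.125x gives x* = 89 and P* = 42.
With the rebate, buyers effectively pay Pb = Ps − 9, where Ps is the price sellers receive.
On the curves, Pb = 131 - x and Ps = 30.875 + 0.125x; the wedge Ps − Pb = 9 gives 30.875 + 0.125x − (131 - x) = 9, so x' = 97.
Then Pb = 131 − 1·97 = 34 and Ps = 30.875 + 0.125·97 = 43.
Government outlay = subsidy × quantity = 9 × 97 = 873.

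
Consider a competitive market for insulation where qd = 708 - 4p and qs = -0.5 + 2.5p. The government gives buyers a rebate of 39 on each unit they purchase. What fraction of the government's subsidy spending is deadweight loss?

DWL / government spending = 15/166

Pre-subsidy: 708 - 4p = -0.5 + 2.5p gives p* = 109, q* = 272.
With the rebate, buyers effectively pay pb = ps − 39, where ps is the price sellers receive.
Demand in terms of ps becomes qd = 708 − 4(ps − 39) = 864 - 4ps. Setting this equal to supply: 864 - 4ps = -0.5 + 2.5ps, so ps = 133.
Buyers pay pb = 133 − 39 = 94; q' = -0.5 + 2.5·133 = 332.
ΔCS = ½(272 + 332)(109 − 94) = 4530; ΔPS = ½(272 + 332)(133 − 109) = 7248.
Government spending = 39 × 332 = 12948.
DWL = ½ × 39 × (332 − 272) = 1170; fraction = 1170 / 12948 = 15/166.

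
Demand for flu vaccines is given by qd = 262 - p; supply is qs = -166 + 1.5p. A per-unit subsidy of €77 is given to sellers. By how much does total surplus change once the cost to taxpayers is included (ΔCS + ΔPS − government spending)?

Pre-subsidy: 262 - p = -166 + 1.5p gives p* = 171.2, q* = 90.8.
With the subsidy, sellers receive ps = pb + 77 for each unit, where pb is the price buyers pay.
Supply in terms of pb becomes qs = -166 + 1.5(pb + 77) = -50.5 + 1.5pb. Setting this equal to demand: 262 - pb = -50.5 + 1.5pb, so pb = 125.
Sellers receive ps = 125 + 77 = 202; q' = 262 − 1·125 = 137.
ΔCS = ½(90.8 + 137)(171.2 − 125) = 5262.18; ΔPS = ½(90.8 + 137)(202 − 171.2) = 3508.12.
Government spending = 77 × 137 = 10549.
Net change = 5262.18 + 3508.12 − 10549 = -1778.7. The loss equals the DWL triangle ½·77·46.2.

Net change in total surplus = -€1778.7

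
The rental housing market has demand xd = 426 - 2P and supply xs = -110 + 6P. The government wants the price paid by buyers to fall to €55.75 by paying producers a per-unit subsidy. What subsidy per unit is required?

At a buyer price of 55.75, quantity demanded is 426 − 2·55.75 = 314.5.
Sellers supply 314.5 only when they receive Ps with -110 + 6·Ps = 314.5, i.e. Ps = 70.75.
s = Ps − Pb = 70.75 − 55.75 = 15.

Required subsidy s = €15 per unit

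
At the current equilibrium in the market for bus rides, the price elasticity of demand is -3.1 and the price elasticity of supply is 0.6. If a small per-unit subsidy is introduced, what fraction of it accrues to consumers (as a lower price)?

Consumer share = 6/37

For a small subsidy around the equilibrium, the benefit split depends on the relative slopes, which at a point are proportional to the elasticities.
Buyer share = εs/(εs + |εd|) = 0.6/(0.6 + 3.1) = 6/37; seller share = |εd|/(εs + |εd|) = 31/37.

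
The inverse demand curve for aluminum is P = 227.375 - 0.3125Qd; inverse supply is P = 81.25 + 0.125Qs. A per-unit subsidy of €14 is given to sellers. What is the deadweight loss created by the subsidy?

Pre-subsidy: 227.375 - 0.3125Q = 81.25 + 0.125Q gives Q* = 334 and P* = 123.
With the subsidy, sellers receive Ps = Pb + 14 for each unit, where Pb is the price buyers pay.
On the curves, Pb = 227.375 - 0.3125Q and Ps = 81.25 + 0.125Q; the wedge Ps − Pb = 14 gives 81.25 + 0.125Q − (227.375 - 0.3125Q) = 14, so Q' = 366.
Then Pb = 227.375 − 0.3125·366 = 113 and Ps = 81.25 + 0.125·366 = 127.
The subsidy expands output by 366 − 334 = 32 past the efficient level; on those units the gap between marginal cost and willingness to pay runs from 0 up to 14.
DWL = ½ × 14 × 32 = 224.

Deadweight loss = €224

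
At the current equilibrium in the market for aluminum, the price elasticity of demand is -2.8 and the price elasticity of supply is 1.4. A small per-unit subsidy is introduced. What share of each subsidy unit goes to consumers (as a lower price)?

Consumer share = 1/3

For a small subsidy around the equilibrium, the benefit split depends on the relative slopes, which at a point are proportional to the elasticities.
Buyer share = εs/(εs + |εd|) = 1.4/(1.4 + 2.8) = 1/3; seller share = |εd|/(εs + |εd|) = 2/3.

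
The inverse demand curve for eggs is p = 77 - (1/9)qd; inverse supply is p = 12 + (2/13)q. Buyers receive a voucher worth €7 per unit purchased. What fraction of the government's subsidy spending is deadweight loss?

DWL / government spending = 7/144

Pre-subsidy: 77 - (1/9)q = 12 + (2/13)q gives q* = 7605/31 and p* = 1542/31.
With the rebate, buyers effectively pay pb = ps − 7, where ps is the price sellers receive.
On the curves, pb = 77 - (1/9)q and ps = 12 + (2/13)q; the wedge ps − pb = 7 gives 12 + (2/13)q − (77 - (1/9)q) = 7, so q' = 8424/31.
Then pb = 77 − (1/9)·(8424/31) = 1451/31 and ps = 12 + (2/13)·(8424/31) = 1668/31.
ΔCS = ½(7605/31 + 8424/31)(1542/31 − 1451/31) = 1458639/1922; ΔPS = ½(7605/31 + 8424/31)(1668/31 − 1542/31) = 1009827/961.
Government spending = 7 × 8424/31 = 58968/31.
DWL = ½ × 7 × (8424/31 − 7605/31) = 5733/62; fraction = (5733/62) / (58968/31) = 7/144.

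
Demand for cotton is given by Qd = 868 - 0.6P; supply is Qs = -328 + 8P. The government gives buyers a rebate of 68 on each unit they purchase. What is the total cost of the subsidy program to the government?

Government cost = 2405024/43

Pre-subsidy: 868 - 0.6P = -328 + 8P gives P* = 5980/43, Q* = 33736/43.
With the rebate, buyers effectively pay Pb = Ps − 68, where Ps is the price sellers receive.
Demand in terms of Ps becomes Qd = 868 − 0.6(Ps − 68) = 908.8 - 0.6Ps. Setting this equal to supply: 908.8 - 0.6Ps = -328 + 8Ps, so Ps = 6184/43.
Buyers pay Pb = 6184/43 − 68 = 3260/43; Q' = -328 + 8·(6184/43) = 35368/43.
Government outlay = subsidy × quantity = 68 × 35368/43 = 2405024/43.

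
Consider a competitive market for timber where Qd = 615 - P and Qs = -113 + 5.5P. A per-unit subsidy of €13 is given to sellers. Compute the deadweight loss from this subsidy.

Pre-subsidy: 615 - P = -113 + 5.5P gives P* = 112, Q* = 503.
With the subsidy, sellers receive Ps = Pb + 13 for each unit, where Pb is the price buyers pay.
Supply in terms of Pb becomes Qs = -113 + 5.5(Pb + 13) = -41.5 + 5.5Pb. Setting this equal to demand: 615 - Pb = -41.5 + 5.5Pb, so Pb = 101.
Sellers receive Ps = 101 + 13 = 114; Q' = 615 − 1·101 = 514.
The subsidy expands output by 514 − 503 = 11 past the efficient level; on those units the gap between marginal cost and willingness to pay runs from 0 up to 13.
DWL = ½ × 13 × 11 = 71.5.

Deadweight loss = €71.5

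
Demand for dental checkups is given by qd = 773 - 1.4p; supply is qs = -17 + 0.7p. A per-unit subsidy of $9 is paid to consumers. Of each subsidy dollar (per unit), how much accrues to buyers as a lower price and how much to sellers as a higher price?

Buyers gain $3 per unit; sellers gain $6 per unit

Pre-subsidy: 773 - 1.4p = -17 + 0.7p gives p* = 7900/21, q* = 739/3.
With the rebate, buyers effectively pay pb = ps − 9, where ps is the price sellers receive.
Demand in terms of ps becomes qd = 773 − 1.4(ps − 9) = 785.6 - 1.4ps. Setting this equal to supply: 785.6 - 1.4ps = -17 + 0.7ps, so ps = 8026/21.
Buyers pay pb = 8026/21 − 9 = 7837/21; q' = -17 + 0.7·(8026/21) = 3758/15.
Buyers' price falls by p* − pb = 7900/21 − 7837/21 = 3; sellers' price rises by ps − p* = 8026/21 − 7900/21 = 6.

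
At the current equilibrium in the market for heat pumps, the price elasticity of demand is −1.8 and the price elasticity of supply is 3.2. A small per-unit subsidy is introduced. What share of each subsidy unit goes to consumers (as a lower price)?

Consumer share = 0.64

For a small subsidy around the equilibrium, the benefit split depends on the relative slopes, which at a point are proportional to the elasticities.
Buyer share = εs/(εs + |εd|) = 3.2/(3.2 + 1.8) = 0.64; seller share = |εd|/(εs + |εd|) = 0.36.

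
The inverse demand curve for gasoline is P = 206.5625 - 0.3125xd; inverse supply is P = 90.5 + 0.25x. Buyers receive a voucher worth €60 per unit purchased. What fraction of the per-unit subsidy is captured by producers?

Producer share = 4/9

Pre-subsidy: 206.5625 - 0.3125x = 90.5 + 0.25x gives x* = 619/3 and P* = 1705/12.
With the rebate, buyers effectively pay Pb = Ps − 60, where Ps is the price sellers receive.
On the curves, Pb = 206.5625 - 0.3125x and Ps = 90.5 + 0.25x; the wedge Ps − Pb = 60 gives 90.5 + 0.25x − (206.5625 - 0.3125x) = 60, so x' = 313.
Then Pb = 206.5625 − 0.3125·313 = 108.75 and Ps = 90.5 + 0.25·313 = 168.75.
Buyers' price falls by P* − Pb = 1705/12 − 108.75 = 100/3; sellers' price rises by Ps − P* = 168.75 − 1705/12 = 80/3.
So producers capture (80/3)/60 = 4/9 of each unit of subsidy.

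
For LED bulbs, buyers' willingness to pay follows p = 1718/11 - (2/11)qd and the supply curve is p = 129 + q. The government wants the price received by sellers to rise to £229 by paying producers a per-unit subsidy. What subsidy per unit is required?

Required subsidy s = £91 per unit

At a seller price of 229, quantity supplied is -129 + 1·229 = 100.
Buyers absorb 100 only when they pay pb = 1718/11 − (2/11)·100 = 138.
s = ps − pb = 229 − 138 = 91.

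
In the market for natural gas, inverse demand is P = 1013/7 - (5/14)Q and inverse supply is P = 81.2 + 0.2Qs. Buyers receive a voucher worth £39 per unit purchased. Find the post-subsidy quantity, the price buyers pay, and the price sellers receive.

Q' = 184; buyers pay £79; sellers receive £118

Pre-subsidy: 1013/7 - (5/14)Q = 81.2 + 0.2Q gives Q* = 114 and P* = 104.
With the rebate, buyers effectively pay Pb = Ps − 39, where Ps is the price sellers receive.
On the curves, Pb = 1013/7 - (5/14)Q and Ps = 81.2 + 0.2Q; the wedge Ps − Pb = 39 gives 81.2 + 0.2Q − (1013/7 - (5/14)Q) = 39, so Q' = 184.
Then Pb = 1013/7 − (5/14)·184 = 79 and Ps = 81.2 + 0.2·184 = 118.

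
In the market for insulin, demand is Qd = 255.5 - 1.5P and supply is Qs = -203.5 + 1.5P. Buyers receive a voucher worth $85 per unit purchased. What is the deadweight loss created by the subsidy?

Deadweight loss = $2709.375

Pre-subsidy: 255.5 - 1.5P = -203.5 + 1.5P gives P* = 153, Q* = 26.
With the rebate, buyers effectively pay Pb = Ps − 85, where Ps is the price sellers receive.
Demand in terms of Ps becomes Qd = 255.5 − 1.5(Ps − 85) = 383 - 1.5Ps. Setting this equal to supply: 383 - 1.5Ps = -203.5 + 1.5Ps, so Ps = 195.5.
Buyers pay Pb = 195.5 − 85 = 110.5; Q' = -203.5 + 1.5·195.5 = 89.75.
The subsidy expands output by 89.75 − 26 = 63.75 past the efficient level; on those units the gap between marginal cost and willingness to pay runs from 0 up to 85.
DWL = ½ × 85 × 63.75 = 2709.375.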